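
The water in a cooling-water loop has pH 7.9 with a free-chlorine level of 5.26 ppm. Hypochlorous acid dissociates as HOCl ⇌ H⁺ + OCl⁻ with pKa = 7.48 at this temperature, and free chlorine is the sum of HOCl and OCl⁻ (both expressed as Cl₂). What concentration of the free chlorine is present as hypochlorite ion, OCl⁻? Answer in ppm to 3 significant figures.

[OCl⁻]/[HOCl] = 10^(pH − pKa) = 10^(7.9 − 7.48) = 10^0.42 = 2.63.
Fraction as HOCl = 1 / (1 + 2.63) = 0.2755.
OCl⁻ = (1 − 0.2755) × 5.26 ppm = 3.811 ppm.

3.81 ppm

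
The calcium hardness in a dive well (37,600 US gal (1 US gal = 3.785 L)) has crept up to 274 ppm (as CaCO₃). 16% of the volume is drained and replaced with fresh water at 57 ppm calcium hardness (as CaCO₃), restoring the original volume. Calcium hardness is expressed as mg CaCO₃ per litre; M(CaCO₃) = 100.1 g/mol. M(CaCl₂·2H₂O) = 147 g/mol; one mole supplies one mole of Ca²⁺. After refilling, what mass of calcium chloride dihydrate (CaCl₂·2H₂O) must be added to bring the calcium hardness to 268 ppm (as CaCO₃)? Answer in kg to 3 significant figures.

6.00 kg

Volume: 37,600 US gal × 3.785 L/gal = 142,316 L.
After draining 16% and refilling: 274 × 0.84 + 57 × 0.16 = 239.28 ppm.
Deficit to target: 268 − 239.28 = 28.72 mg/L.
As CaCO₃: 28.72 mg/L × 142,316 L = 4087 g; ÷ 100.1 = 40.83 mol Ca²⁺.
Mass: 40.83 × 147 = 6002 g.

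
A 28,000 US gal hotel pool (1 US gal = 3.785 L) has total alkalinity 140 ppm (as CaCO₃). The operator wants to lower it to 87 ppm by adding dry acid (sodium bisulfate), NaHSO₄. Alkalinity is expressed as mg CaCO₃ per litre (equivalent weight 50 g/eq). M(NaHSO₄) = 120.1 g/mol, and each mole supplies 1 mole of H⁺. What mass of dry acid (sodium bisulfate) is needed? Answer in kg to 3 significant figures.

Volume: 28,000 US gal × 3.785 L/gal = 105,980 L.
Alkalinity to neutralize: (140 − 87) = 53 mg/L as CaCO₃ × 105,980 L = 5617 g as CaCO₃.
Equivalents of H⁺ required: 5617 ÷ 50 g/eq = 112.3 eq = 112.3 mol NaHSO₄.
Mass of NaHSO₄: 112.3 × 120.1 = 13,490 g.

13.5 kg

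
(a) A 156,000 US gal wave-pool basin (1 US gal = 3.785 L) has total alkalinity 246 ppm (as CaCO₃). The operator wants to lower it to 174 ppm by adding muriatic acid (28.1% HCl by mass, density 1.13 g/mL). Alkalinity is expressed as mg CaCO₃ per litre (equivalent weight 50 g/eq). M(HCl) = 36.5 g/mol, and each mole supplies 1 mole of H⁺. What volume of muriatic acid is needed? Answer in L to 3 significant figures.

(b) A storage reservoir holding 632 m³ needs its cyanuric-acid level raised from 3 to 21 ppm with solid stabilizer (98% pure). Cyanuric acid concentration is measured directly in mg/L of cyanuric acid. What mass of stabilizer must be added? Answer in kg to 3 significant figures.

(a) Volume: 156,000 US gal × 3.785 L/gal = 590,460 L.
(a) Alkalinity to neutralize: (246 − 174) = 72 mg/L as CaCO₃ × 590,460 L = 42,510 g as CaCO₃.
(a) Equivalents of H⁺ required: 42,510 ÷ 50 g/eq = 850.3 eq = 850.3 mol HCl.
(a) Mass of HCl: 850.3 × 36.5 = 31,030 g.
(a) Mass of 28.1% solution: 31,030 / 0.281 = 110,400 g.
(a) Volume: 110,400 g ÷ 1.13 g/mL = 97,740 mL.

(b) Volume: 632 m³ = 632,000 L.
(b) CYA to add: (21 − 3) = 18 mg/L × 632,000 L = 11,380 g cyanuric acid.
(b) At 98% purity: 11,380 / 0.98 = 11,610 g product.

(a) 97.7 L; (b) 11.6 kg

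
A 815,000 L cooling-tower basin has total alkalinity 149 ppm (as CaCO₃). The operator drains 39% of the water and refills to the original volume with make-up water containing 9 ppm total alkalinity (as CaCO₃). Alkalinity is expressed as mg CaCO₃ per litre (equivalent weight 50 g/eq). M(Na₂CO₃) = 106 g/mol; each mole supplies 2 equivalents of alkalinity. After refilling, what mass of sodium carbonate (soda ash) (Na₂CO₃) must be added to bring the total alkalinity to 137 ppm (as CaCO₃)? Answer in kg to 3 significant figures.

36.8 kg

After draining 39% and refilling: 149 × 0.61 + 9 × 0.39 = 94.4 ppm.
Deficit to target: 137 − 94.4 = 42.6 mg/L.
As CaCO₃: 42.6 mg/L × 815,000 L = 34,720 g; ÷ 50 g/eq ÷ 2 = 347.2 mol Na₂CO₃.
Mass: 347.2 × 106 = 36,800 g.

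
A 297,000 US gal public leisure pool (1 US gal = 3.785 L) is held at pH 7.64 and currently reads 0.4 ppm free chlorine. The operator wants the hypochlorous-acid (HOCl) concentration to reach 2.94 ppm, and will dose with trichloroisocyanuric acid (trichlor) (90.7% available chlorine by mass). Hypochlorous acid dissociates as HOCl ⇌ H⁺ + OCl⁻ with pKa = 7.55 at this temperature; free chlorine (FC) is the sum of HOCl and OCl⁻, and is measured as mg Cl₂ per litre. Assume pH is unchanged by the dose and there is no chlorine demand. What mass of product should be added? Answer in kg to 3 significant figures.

7.63 kg

Volume: 297,000 US gal × 3.785 L/gal = 1,124,145 L.
[OCl⁻]/[HOCl] = 10^(pH − pKa) = 10^(7.64 − 7.55) = 1.23; fraction as HOCl = 1/(1 + 1.23) = 0.4484.
Free chlorine required for 2.94 ppm HOCl: 2.94 / 0.4484 = 6.557 ppm.
FC to add: 6.557 − 0.4 = 6.157 mg/L as Cl₂.
Cl₂ equivalent: 6.157 mg/L × 1,124,145 L = 6921 g.
Product at 90.7% available Cl: 6921 / 0.907 = 7631 g.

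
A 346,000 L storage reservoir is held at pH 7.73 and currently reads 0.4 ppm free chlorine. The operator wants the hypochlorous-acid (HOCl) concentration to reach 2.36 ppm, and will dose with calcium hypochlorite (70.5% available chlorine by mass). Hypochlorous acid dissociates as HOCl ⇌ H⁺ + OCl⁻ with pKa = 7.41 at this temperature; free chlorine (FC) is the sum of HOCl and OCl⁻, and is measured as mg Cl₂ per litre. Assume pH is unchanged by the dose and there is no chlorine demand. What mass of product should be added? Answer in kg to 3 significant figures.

3.38 kg

[OCl⁻]/[HOCl] = 10^(pH − pKa) = 10^(7.73 − 7.41) = 2.089; fraction as HOCl = 1/(1 + 2.089) = 0.3237.
Free chlorine required for 2.36 ppm HOCl: 2.36 / 0.3237 = 7.291 ppm.
FC to add: 7.291 − 0.4 = 6.891 mg/L as Cl₂.
Cl₂ equivalent: 6.891 mg/L × 346,000 L = 2384 g.
Product at 70.5% available Cl: 2384 / 0.705 = 3382 g.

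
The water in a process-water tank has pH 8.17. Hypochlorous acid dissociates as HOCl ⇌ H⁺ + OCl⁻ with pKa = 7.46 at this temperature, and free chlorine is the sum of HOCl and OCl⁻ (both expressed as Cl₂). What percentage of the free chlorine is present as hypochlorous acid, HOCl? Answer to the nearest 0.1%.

16.3%

[OCl⁻]/[HOCl] = 10^(pH − pKa) = 10^(8.17 − 7.46) = 10^0.71 = 5.129.
Fraction as HOCl = 1 / (1 + 5.129) = 0.1632.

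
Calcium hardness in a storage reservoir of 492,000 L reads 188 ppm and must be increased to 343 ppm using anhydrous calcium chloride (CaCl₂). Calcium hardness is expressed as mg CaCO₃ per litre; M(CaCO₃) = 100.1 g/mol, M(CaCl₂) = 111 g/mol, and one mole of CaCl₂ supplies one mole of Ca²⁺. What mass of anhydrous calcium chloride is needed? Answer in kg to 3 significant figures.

Hardness to add: (343 − 188) = 155 mg/L as CaCO₃ × 492,000 L = 76,260 g as CaCO₃.
Moles of Ca²⁺ (1 mol Ca²⁺ ≡ 1 mol CaCO₃): 76,260 / 100.1 g/mol = 761.8 mol.
Mass of CaCl₂: 761.8 × 111 = 84,560 g.

84.6 kg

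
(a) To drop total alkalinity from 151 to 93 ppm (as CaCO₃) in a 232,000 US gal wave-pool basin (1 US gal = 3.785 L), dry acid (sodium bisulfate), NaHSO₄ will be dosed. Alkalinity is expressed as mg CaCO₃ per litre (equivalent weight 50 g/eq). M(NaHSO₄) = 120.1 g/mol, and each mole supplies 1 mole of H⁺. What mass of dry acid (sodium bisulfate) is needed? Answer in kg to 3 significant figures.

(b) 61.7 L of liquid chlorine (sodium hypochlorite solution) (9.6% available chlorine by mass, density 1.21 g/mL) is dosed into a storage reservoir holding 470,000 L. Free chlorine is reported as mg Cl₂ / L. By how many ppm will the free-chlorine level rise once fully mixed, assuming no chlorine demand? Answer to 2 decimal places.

(a) 122 kg; (b) 15.25 ppm

(a) Volume: 232,000 US gal × 3.785 L/gal = 878,120 L.
(a) Alkalinity to neutralize: (151 − 93) = 58 mg/L as CaCO₃ × 878,120 L = 50,930 g as CaCO₃.
(a) Equivalents of H⁺ required: 50,930 ÷ 50 g/eq = 1019 eq = 1019 mol NaHSO₄.
(a) Mass of NaHSO₄: 1019 × 120.1 = 122,300 g.

(b) Mass of solution: 61.7 L × 1000 mL/L × 1.21 g/mL = 74,660 g.
(b) Available chlorine delivered: 74,660 g × 0.096 = 7167 g as Cl₂.
(b) Concentration rise: 7167 g / 470,000 L = 15.25 mg/L = 15.25 ppm.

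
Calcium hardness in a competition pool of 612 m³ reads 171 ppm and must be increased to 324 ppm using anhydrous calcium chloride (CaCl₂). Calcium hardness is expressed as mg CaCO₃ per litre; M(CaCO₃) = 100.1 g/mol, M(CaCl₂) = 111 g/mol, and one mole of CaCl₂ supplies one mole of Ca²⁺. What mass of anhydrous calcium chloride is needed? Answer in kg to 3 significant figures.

104 kg

Volume: 612 m³ = 612,000 L.
Hardness to add: (324 − 171) = 153 mg/L as CaCO₃ × 612,000 L = 93,640 g as CaCO₃.
Moles of Ca²⁺ (1 mol Ca²⁺ ≡ 1 mol CaCO₃): 93,640 / 100.1 g/mol = 935.4 mol.
Mass of CaCl₂: 935.4 × 111 = 103,800 g.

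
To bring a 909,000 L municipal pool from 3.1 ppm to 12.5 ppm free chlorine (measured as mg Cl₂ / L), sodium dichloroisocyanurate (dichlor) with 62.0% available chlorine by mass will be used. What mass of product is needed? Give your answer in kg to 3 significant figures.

13.8 kg

Chlorine deficit: 12.5 − 3.1 = 9.4 ppm = 9.4 mg/L as Cl₂.
Cl₂ equivalent needed: 9.4 mg/L × 909,000 L = 8,545,000 mg = 8545 g.
Product at 62.0% available chlorine: 8545 / 0.62 = 13,780 g.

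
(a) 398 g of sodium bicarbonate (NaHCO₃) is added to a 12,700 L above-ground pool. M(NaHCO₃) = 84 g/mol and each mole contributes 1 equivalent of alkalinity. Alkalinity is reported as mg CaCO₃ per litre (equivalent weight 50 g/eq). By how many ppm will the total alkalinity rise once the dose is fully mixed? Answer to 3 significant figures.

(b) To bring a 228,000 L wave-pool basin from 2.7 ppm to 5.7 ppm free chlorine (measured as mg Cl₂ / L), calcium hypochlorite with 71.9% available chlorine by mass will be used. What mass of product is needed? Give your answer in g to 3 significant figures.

(a) Moles of NaHCO₃: 398 g ÷ 84 g/mol = 4.738 mol → 4.738 eq of alkalinity.
(a) As CaCO₃: 4.738 eq × 50 g/eq = 236.9 g.
(a) Rise: 236.9 g / 12,700 L × 1000 = 18.65 mg/L.

(b) Chlorine deficit: 5.7 − 2.7 = 3 ppm = 3 mg/L as Cl₂.
(b) Cl₂ equivalent needed: 3 mg/L × 228,000 L = 684,000 mg = 684 g.
(b) Product at 71.9% available chlorine: 684 / 0.719 = 951.3 g.

(a) 18.7 ppm; (b) 951 g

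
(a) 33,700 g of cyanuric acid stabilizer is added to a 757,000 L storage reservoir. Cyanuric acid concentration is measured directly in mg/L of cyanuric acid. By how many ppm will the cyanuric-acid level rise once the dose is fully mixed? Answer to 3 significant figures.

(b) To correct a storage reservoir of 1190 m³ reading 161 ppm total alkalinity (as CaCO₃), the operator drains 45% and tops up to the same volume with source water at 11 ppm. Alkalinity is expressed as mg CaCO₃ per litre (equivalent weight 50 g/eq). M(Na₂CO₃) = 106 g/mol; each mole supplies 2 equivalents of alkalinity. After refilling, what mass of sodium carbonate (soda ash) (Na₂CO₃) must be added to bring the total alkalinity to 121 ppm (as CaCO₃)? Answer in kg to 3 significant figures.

(a) Rise: 33,700 g / 757,000 L × 1000 = 44.52 mg/L.

(b) Volume: 1190 m³ = 1,190,000 L.
(b) After draining 45% and refilling: 161 × 0.55 + 11 × 0.45 = 93.5 ppm.
(b) Deficit to target: 121 − 93.5 = 27.5 mg/L.
(b) As CaCO₃: 27.5 mg/L × 1,190,000 L = 32,720 g; ÷ 50 g/eq ÷ 2 = 327.2 mol Na₂CO₃.
(b) Mass: 327.2 × 106 = 34,690 g.

(a) 44.5 ppm; (b) 34.7 kg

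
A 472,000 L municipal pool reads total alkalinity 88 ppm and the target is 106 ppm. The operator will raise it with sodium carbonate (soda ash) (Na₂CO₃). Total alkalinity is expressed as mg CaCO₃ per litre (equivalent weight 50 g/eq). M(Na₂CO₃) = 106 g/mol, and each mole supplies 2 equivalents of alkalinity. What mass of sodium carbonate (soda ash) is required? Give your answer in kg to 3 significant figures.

Alkalinity to add: (106 − 88) = 18 mg/L as CaCO₃ × 472,000 L = 8496 g as CaCO₃.
Equivalents: 8496 g ÷ 50 g/eq = 169.9 eq.
Each mole of Na₂CO₃ supplies 2 eq, so 169.9 / 2 = 84.96 mol.
Mass: 84.96 mol × 106 g/mol = 9006 g.

9.01 kg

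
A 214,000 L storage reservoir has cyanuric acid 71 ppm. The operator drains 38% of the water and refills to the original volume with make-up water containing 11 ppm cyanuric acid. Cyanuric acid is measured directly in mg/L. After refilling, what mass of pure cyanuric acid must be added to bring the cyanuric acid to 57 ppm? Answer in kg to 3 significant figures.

After draining 38% and refilling: 71 × 0.62 + 11 × 0.38 = 48.2 ppm.
Deficit to target: 57 − 48.2 = 8.8 mg/L.
Mass: 8.8 mg/L × 214,000 L = 1883 g cyanuric acid.

1.88 kg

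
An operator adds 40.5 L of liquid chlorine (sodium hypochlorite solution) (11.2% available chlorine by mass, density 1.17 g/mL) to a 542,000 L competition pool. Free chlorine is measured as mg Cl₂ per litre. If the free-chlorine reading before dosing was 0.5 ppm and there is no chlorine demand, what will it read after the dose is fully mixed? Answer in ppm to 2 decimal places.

Mass of solution: 40.5 L × 1000 mL/L × 1.17 g/mL = 47,380 g.
Available chlorine delivered: 47,380 g × 0.112 = 5307 g as Cl₂.
Concentration rise: 5307 g / 542,000 L = 9.792 mg/L = 9.79 ppm.
Final FC: 0.5 + 9.79 = 10.29 ppm.

10.29 ppm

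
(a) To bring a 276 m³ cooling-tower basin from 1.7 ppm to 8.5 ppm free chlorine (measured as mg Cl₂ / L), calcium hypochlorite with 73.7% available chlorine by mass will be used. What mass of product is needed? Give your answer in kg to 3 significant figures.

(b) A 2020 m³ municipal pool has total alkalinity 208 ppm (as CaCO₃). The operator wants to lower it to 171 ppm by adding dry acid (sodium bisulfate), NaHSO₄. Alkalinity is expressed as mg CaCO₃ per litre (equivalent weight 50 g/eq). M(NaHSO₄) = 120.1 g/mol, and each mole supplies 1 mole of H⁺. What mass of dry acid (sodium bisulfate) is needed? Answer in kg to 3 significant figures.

(a) 2.55 kg; (b) 180 kg

(a) Volume: 276 m³ = 276,000 L.
(a) Chlorine deficit: 8.5 − 1.7 = 6.8 ppm = 6.8 mg/L as Cl₂.
(a) Cl₂ equivalent needed: 6.8 mg/L × 276,000 L = 1,877,000 mg = 1877 g.
(a) Product at 73.7% available chlorine: 1877 / 0.737 = 2547 g.

(b) Volume: 2020 m³ = 2,020,000 L.
(b) Alkalinity to neutralize: (208 − 171) = 37 mg/L as CaCO₃ × 2,020,000 L = 74,740 g as CaCO₃.
(b) Equivalents of H⁺ required: 74,740 ÷ 50 g/eq = 1495 eq = 1495 mol NaHSO₄.
(b) Mass of NaHSO₄: 1495 × 120.1 = 179,500 g.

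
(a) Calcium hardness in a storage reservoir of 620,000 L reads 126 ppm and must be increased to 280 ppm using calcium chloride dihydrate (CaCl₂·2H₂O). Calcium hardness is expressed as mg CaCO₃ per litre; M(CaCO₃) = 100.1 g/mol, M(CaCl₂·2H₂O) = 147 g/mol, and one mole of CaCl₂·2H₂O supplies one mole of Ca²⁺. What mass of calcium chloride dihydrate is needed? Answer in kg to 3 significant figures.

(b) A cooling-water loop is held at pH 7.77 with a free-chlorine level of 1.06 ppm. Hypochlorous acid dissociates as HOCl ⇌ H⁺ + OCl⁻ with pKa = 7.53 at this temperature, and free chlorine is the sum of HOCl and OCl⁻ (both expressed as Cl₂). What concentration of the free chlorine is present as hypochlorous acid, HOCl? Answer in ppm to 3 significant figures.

(a) Hardness to add: (280 − 126) = 154 mg/L as CaCO₃ × 620,000 L = 95,480 g as CaCO₃.
(a) Moles of Ca²⁺ (1 mol Ca²⁺ ≡ 1 mol CaCO₃): 95,480 / 100.1 g/mol = 953.8 mol.
(a) Mass of CaCl₂·2H₂O: 953.8 × 147 = 140,200 g.

(b) [OCl⁻]/[HOCl] = 10^(pH − pKa) = 10^(7.77 − 7.53) = 10^0.24 = 1.738.
(b) Fraction as HOCl = 1 / (1 + 1.738) = 0.3653.
(b) HOCl = 0.3653 × 1.06 ppm = 0.3872 ppm.

(a) 140 kg; (b) 0.387 ppm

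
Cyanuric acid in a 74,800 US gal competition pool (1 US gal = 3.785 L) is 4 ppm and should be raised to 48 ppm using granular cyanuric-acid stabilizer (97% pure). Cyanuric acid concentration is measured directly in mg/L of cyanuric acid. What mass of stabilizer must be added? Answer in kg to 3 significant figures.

12.8 kg

Volume: 74,800 US gal × 3.785 L/gal = 283,118 L.
CYA to add: (48 − 4) = 44 mg/L × 283,118 L = 12,460 g cyanuric acid.
At 97% purity: 12,460 / 0.97 = 12,840 g product.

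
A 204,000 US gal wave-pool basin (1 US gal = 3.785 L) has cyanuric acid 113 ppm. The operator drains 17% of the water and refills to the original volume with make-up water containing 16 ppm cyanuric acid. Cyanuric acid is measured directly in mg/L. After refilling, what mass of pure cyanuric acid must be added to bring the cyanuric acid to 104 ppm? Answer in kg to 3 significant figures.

Volume: 204,000 US gal × 3.785 L/gal = 772,140 L.
After draining 17% and refilling: 113 × 0.83 + 16 × 0.17 = 96.51 ppm.
Deficit to target: 104 − 96.51 = 7.49 mg/L.
Mass: 7.49 mg/L × 772,140 L = 5783 g cyanuric acid.

5.78 kg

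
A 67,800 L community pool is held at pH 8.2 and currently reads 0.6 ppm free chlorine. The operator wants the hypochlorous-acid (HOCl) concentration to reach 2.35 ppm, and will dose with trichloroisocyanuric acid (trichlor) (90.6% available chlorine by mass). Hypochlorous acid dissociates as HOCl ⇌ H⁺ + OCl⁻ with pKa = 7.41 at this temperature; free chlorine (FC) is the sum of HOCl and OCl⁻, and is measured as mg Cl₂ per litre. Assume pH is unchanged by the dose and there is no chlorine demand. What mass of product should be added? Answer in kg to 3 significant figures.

1.22 kg

[OCl⁻]/[HOCl] = 10^(pH − pKa) = 10^(8.2 − 7.41) = 6.166; fraction as HOCl = 1/(1 + 6.166) = 0.1395.
Free chlorine required for 2.35 ppm HOCl: 2.35 / 0.1395 = 16.84 ppm.
FC to add: 16.84 − 0.6 = 16.24 mg/L as Cl₂.
Cl₂ equivalent: 16.24 mg/L × 67,800 L = 1101 g.
Product at 90.6% available Cl: 1101 / 0.906 = 1215 g.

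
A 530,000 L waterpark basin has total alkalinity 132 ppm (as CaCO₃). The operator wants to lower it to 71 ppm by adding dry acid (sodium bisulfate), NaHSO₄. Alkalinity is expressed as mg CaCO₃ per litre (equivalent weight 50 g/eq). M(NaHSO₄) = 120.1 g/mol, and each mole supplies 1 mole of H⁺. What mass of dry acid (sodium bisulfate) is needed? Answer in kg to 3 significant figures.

Alkalinity to neutralize: (132 − 71) = 61 mg/L as CaCO₃ × 530,000 L = 32,330 g as CaCO₃.
Equivalents of H⁺ required: 32,330 ÷ 50 g/eq = 646.6 eq = 646.6 mol NaHSO₄.
Mass of NaHSO₄: 646.6 × 120.1 = 77,660 g.

77.7 kg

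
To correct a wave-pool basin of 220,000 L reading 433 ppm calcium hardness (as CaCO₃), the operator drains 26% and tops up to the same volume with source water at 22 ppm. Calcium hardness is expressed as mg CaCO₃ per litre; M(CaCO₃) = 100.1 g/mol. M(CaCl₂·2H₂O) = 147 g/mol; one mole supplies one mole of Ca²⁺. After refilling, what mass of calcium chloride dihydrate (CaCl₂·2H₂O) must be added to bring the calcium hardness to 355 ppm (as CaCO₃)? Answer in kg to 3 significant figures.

9.32 kg

After draining 26% and refilling: 433 × 0.74 + 22 × 0.26 = 326.14 ppm.
Deficit to target: 355 − 326.14 = 28.86 mg/L.
As CaCO₃: 28.86 mg/L × 220,000 L = 6349 g; ÷ 100.1 = 63.43 mol Ca²⁺.
Mass: 63.43 × 147 = 9324 g.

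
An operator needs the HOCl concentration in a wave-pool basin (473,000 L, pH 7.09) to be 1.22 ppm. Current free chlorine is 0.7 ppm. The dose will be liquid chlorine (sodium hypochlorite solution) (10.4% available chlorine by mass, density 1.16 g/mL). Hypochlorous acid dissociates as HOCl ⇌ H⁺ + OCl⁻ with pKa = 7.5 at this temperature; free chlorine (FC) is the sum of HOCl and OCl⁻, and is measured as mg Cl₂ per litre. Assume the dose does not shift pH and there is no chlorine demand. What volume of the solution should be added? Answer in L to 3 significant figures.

[OCl⁻]/[HOCl] = 10^(pH − pKa) = 10^(7.09 − 7.5) = 0.389; fraction as HOCl = 1/(1 + 0.389) = 0.7199.
Free chlorine required for 1.22 ppm HOCl: 1.22 / 0.7199 = 1.695 ppm.
FC to add: 1.695 − 0.7 = 0.9946 mg/L as Cl₂.
Cl₂ equivalent: 0.9946 mg/L × 473,000 L = 470.5 g.
Product at 10.4% available Cl: 470.5 / 0.104 = 4524 g.
Volume: 4524 g ÷ 1.16 g/mL = 3900 mL.

3.90 L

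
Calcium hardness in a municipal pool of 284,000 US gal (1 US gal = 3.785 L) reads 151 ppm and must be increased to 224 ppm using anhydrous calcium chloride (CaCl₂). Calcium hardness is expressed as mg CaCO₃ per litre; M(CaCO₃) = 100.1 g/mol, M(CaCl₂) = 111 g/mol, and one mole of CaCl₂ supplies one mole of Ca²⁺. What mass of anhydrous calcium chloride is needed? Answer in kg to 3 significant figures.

Volume: 284,000 US gal × 3.785 L/gal = 1,074,940 L.
Hardness to add: (224 − 151) = 73 mg/L as CaCO₃ × 1,074,940 L = 78,470 g as CaCO₃.
Moles of Ca²⁺ (1 mol Ca²⁺ ≡ 1 mol CaCO₃): 78,470 / 100.1 g/mol = 783.9 mol.
Mass of CaCl₂: 783.9 × 111 = 87,020 g.

87.0 kg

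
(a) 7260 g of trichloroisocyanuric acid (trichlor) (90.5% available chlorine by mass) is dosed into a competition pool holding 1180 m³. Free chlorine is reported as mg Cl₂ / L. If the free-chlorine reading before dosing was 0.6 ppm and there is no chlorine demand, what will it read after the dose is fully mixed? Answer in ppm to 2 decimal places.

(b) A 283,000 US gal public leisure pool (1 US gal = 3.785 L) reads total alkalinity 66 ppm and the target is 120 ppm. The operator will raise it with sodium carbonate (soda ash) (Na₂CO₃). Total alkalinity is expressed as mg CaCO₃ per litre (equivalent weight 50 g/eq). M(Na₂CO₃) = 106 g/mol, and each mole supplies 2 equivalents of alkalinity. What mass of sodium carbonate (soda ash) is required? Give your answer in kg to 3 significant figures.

(a) Volume: 1180 m³ = 1,180,000 L.
(a) Available chlorine delivered: 7260 g × 0.905 = 6570 g as Cl₂.
(a) Concentration rise: 6570 g / 1,180,000 L = 5.568 mg/L = 5.57 ppm.
(a) Final FC: 0.6 + 5.57 = 6.17 ppm.

(b) Volume: 283,000 US gal × 3.785 L/gal = 1,071,155 L.
(b) Alkalinity to add: (120 − 66) = 54 mg/L as CaCO₃ × 1,071,155 L = 57,840 g as CaCO₃.
(b) Equivalents: 57,840 g ÷ 50 g/eq = 1157 eq.
(b) Each mole of Na₂CO₃ supplies 2 eq, so 1157 / 2 = 578.4 mol.
(b) Mass: 578.4 mol × 106 g/mol = 61,310 g.

(a) 6.17 ppm; (b) 61.3 kg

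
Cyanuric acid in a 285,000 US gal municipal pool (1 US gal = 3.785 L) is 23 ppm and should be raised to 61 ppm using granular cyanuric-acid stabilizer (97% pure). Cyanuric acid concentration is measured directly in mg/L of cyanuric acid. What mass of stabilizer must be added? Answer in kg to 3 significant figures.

Volume: 285,000 US gal × 3.785 L/gal = 1,078,725 L.
CYA to add: (61 − 23) = 38 mg/L × 1,078,725 L = 40,990 g cyanuric acid.
At 97% purity: 40,990 / 0.97 = 42,260 g product.

42.3 kg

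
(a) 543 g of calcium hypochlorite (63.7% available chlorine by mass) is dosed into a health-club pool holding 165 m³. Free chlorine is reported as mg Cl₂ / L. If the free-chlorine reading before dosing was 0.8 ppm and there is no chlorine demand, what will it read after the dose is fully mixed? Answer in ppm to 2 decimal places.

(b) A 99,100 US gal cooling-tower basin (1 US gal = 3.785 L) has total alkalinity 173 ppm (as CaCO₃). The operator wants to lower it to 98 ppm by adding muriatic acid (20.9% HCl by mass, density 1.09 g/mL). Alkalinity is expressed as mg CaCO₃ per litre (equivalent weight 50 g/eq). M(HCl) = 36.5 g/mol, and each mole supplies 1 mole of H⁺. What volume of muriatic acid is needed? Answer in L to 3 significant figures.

(a) 2.90 ppm; (b) 90.1 L

(a) Volume: 165 m³ = 165,000 L.
(a) Available chlorine delivered: 543 g × 0.637 = 345.9 g as Cl₂.
(a) Concentration rise: 345.9 g / 165,000 L = 2.096 mg/L = 2.10 ppm.
(a) Final FC: 0.8 + 2.10 = 2.90 ppm.

(b) Volume: 99,100 US gal × 3.785 L/gal = 375,094 L.
(b) Alkalinity to neutralize: (173 − 98) = 75 mg/L as CaCO₃ × 375,094 L = 28,130 g as CaCO₃.
(b) Equivalents of H⁺ required: 28,130 ÷ 50 g/eq = 562.6 eq = 562.6 mol HCl.
(b) Mass of HCl: 562.6 × 36.5 = 20,540 g.
(b) Mass of 20.9% solution: 20,540 / 0.209 = 98,260 g.
(b) Volume: 98,260 g ÷ 1.09 g/mL = 90,150 mL.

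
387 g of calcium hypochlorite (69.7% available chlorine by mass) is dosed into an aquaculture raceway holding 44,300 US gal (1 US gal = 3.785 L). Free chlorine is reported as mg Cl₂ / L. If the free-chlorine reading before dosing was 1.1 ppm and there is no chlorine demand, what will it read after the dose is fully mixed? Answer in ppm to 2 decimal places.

2.71 ppm

Volume: 44,300 US gal × 3.785 L/gal = 167,676 L.
Available chlorine delivered: 387 g × 0.697 = 269.7 g as Cl₂.
Concentration rise: 269.7 g / 167,676 L = 1.609 mg/L = 1.61 ppm.
Final FC: 1.1 + 1.61 = 2.71 ppm.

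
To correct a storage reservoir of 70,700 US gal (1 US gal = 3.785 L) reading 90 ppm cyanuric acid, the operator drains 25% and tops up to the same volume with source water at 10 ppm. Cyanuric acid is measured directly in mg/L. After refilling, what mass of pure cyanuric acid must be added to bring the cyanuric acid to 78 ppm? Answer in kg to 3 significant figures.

Volume: 70,700 US gal × 3.785 L/gal = 267,600 L.
After draining 25% and refilling: 90 × 0.75 + 10 × 0.25 = 70 ppm.
Deficit to target: 78 − 70 = 8 mg/L.
Mass: 8 mg/L × 267,600 L = 2141 g cyanuric acid.

2.14 kg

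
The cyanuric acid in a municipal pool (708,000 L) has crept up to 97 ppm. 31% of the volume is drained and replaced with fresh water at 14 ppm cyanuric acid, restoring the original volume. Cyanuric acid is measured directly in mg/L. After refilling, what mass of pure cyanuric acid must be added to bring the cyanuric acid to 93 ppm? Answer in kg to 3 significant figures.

15.4 kg

After draining 31% and refilling: 97 × 0.69 + 14 × 0.31 = 71.27 ppm.
Deficit to target: 93 − 71.27 = 21.73 mg/L.
Mass: 21.73 mg/L × 708,000 L = 15,380 g cyanuric acid.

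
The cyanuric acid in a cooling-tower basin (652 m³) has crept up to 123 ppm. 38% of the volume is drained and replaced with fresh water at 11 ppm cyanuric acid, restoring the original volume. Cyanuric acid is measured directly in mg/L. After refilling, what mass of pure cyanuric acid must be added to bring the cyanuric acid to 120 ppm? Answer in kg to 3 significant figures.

Volume: 652 m³ = 652,000 L.
After draining 38% and refilling: 123 × 0.62 + 11 × 0.38 = 80.44 ppm.
Deficit to target: 120 − 80.44 = 39.56 mg/L.
Mass: 39.56 mg/L × 652,000 L = 25,790 g cyanuric acid.

25.8 kg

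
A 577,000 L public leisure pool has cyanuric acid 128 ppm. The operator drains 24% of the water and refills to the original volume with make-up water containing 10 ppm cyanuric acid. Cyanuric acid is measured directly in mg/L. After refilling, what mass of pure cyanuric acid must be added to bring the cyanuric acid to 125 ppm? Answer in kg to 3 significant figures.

After draining 24% and refilling: 128 × 0.76 + 10 × 0.24 = 99.68 ppm.
Deficit to target: 125 − 99.68 = 25.32 mg/L.
Mass: 25.32 mg/L × 577,000 L = 14,610 g cyanuric acid.

14.6 kg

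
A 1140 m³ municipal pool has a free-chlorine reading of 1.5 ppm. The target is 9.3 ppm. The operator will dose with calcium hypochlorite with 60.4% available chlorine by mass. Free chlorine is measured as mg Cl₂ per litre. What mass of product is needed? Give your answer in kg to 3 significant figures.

14.7 kg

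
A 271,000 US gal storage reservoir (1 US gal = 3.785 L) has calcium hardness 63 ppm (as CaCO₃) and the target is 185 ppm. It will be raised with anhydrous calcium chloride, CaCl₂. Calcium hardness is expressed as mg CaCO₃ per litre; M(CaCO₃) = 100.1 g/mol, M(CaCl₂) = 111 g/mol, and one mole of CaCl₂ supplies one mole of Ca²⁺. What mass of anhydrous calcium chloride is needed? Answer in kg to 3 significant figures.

139 kg

Volume: 271,000 US gal × 3.785 L/gal = 1,025,735 L.
Hardness to add: (185 − 63) = 122 mg/L as CaCO₃ × 1,025,735 L = 125,100 g as CaCO₃.
Moles of Ca²⁺ (1 mol Ca²⁺ ≡ 1 mol CaCO₃): 125,100 / 100.1 g/mol = 1250 mol.
Mass of CaCl₂: 1250 × 111 = 138,800 g.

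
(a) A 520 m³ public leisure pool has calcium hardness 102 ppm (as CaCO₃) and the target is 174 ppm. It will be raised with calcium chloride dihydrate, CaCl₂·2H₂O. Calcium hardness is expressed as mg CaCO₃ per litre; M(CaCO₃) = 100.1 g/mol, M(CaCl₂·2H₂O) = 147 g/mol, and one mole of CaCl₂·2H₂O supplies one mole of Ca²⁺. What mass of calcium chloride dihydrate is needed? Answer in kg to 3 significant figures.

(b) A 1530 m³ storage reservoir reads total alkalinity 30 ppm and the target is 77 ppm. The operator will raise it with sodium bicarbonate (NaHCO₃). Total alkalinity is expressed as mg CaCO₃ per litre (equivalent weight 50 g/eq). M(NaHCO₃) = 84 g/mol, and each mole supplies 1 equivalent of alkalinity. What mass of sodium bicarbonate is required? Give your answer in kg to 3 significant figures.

(a) Volume: 520 m³ = 520,000 L.
(a) Hardness to add: (174 − 102) = 72 mg/L as CaCO₃ × 520,000 L = 37,440 g as CaCO₃.
(a) Moles of Ca²⁺ (1 mol Ca²⁺ ≡ 1 mol CaCO₃): 37,440 / 100.1 g/mol = 374 mol.
(a) Mass of CaCl₂·2H₂O: 374 × 147 = 54,980 g.

(b) Volume: 1530 m³ = 1,530,000 L.
(b) Alkalinity to add: (77 − 30) = 47 mg/L as CaCO₃ × 1,530,000 L = 71,910 g as CaCO₃.
(b) Equivalents: 71,910 g ÷ 50 g/eq = 1438 eq.
(b) NaHCO₃ supplies 1 eq per mole → 1438 mol.
(b) Mass: 1438 mol × 84 g/mol = 120,800 g.

(a) 55.0 kg; (b) 121 kg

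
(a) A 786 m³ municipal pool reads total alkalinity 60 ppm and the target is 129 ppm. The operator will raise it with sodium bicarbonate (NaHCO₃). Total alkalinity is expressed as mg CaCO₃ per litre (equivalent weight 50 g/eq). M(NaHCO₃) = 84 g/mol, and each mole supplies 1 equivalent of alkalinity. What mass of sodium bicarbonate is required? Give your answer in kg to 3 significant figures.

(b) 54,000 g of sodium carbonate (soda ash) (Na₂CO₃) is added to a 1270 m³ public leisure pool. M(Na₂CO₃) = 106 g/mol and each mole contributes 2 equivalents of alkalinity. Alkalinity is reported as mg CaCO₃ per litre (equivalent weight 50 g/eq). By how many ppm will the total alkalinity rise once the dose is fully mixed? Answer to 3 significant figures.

(a) 91.1 kg; (b) 40.1 ppm

(a) Volume: 786 m³ = 786,000 L.
(a) Alkalinity to add: (129 − 60) = 69 mg/L as CaCO₃ × 786,000 L = 54,230 g as CaCO₃.
(a) Equivalents: 54,230 g ÷ 50 g/eq = 1085 eq.
(a) NaHCO₃ supplies 1 eq per mole → 1085 mol.
(a) Mass: 1085 mol × 84 g/mol = 91,110 g.

(b) Volume: 1270 m³ = 1,270,000 L.
(b) Moles of Na₂CO₃: 54,000 g ÷ 106 g/mol = 509.4 mol → 1019 eq of alkalinity.
(b) As CaCO₃: 1019 eq × 50 g/eq = 50,940 g.
(b) Rise: 50,940 g / 1,270,000 L × 1000 = 40.11 mg/L.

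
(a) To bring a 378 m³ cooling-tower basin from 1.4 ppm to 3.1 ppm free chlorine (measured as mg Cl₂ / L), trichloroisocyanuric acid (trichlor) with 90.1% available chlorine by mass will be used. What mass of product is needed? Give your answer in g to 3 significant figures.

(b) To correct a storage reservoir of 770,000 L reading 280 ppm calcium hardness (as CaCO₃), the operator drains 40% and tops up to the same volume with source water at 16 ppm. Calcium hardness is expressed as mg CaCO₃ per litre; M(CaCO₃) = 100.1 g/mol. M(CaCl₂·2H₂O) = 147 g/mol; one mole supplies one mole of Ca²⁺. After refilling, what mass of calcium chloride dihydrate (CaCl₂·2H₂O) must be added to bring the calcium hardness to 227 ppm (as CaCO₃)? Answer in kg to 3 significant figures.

(a) 713 g; (b) 59.5 kg

(a) Volume: 378 m³ = 378,000 L.
(a) Chlorine deficit: 3.1 − 1.4 = 1.7 ppm = 1.7 mg/L as Cl₂.
(a) Cl₂ equivalent needed: 1.7 mg/L × 378,000 L = 642,600 mg = 642.6 g.
(a) Product at 90.1% available chlorine: 642.6 / 0.901 = 713.2 g.

(b) After draining 40% and refilling: 280 × 0.60 + 16 × 0.40 = 174.4 ppm.
(b) Deficit to target: 227 − 174.4 = 52.6 mg/L.
(b) As CaCO₃: 52.6 mg/L × 770,000 L = 40,500 g; ÷ 100.1 = 404.6 mol Ca²⁺.
(b) Mass: 404.6 × 147 = 59,480 g.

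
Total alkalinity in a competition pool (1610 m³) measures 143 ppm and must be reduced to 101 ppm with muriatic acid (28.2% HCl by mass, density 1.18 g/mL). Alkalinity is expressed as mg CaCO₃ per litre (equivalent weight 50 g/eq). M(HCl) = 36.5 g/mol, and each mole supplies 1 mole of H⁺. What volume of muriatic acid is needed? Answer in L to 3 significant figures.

148 L

Volume: 1610 m³ = 1,610,000 L.
Alkalinity to neutralize: (143 − 101) = 42 mg/L as CaCO₃ × 1,610,000 L = 67,620 g as CaCO₃.
Equivalents of H⁺ required: 67,620 ÷ 50 g/eq = 1352 eq = 1352 mol HCl.
Mass of HCl: 1352 × 36.5 = 49,360 g.
Mass of 28.2% solution: 49,360 / 0.282 = 175,000 g.
Volume: 175,000 g ÷ 1.18 g/mL = 148,300 mL.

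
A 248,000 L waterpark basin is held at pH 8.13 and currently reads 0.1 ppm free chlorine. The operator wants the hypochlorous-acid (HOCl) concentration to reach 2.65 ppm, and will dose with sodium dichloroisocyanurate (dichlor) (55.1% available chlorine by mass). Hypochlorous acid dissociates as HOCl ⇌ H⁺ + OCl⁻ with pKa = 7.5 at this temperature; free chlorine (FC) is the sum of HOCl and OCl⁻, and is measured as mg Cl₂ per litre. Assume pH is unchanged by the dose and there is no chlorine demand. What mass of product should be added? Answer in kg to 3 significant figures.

6.24 kg

[OCl⁻]/[HOCl] = 10^(pH − pKa) = 10^(8.13 − 7.5) = 4.266; fraction as HOCl = 1/(1 + 4.266) = 0.1899.
Free chlorine required for 2.65 ppm HOCl: 2.65 / 0.1899 = 13.95 ppm.
FC to add: 13.95 − 0.1 = 13.85 mg/L as Cl₂.
Cl₂ equivalent: 13.85 mg/L × 248,000 L = 3436 g.
Product at 55.1% available Cl: 3436 / 0.551 = 6236 g.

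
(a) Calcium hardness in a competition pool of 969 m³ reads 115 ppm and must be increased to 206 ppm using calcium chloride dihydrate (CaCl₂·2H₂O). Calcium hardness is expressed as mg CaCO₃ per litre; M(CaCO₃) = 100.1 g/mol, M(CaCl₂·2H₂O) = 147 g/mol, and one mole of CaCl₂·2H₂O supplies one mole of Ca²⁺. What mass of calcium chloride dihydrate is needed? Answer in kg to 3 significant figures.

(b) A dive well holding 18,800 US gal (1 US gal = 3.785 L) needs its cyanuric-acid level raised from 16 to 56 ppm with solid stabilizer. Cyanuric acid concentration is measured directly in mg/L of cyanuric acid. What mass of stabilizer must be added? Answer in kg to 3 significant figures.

(a) Volume: 969 m³ = 969,000 L.
(a) Hardness to add: (206 − 115) = 91 mg/L as CaCO₃ × 969,000 L = 88,180 g as CaCO₃.
(a) Moles of Ca²⁺ (1 mol Ca²⁺ ≡ 1 mol CaCO₃): 88,180 / 100.1 g/mol = 880.9 mol.
(a) Mass of CaCl₂·2H₂O: 880.9 × 147 = 129,500 g.

(b) Volume: 18,800 US gal × 3.785 L/gal = 71,158 L.
(b) CYA to add: (56 − 16) = 40 mg/L × 71,158 L = 2846 g cyanuric acid.

(a) 129 kg; (b) 2.85 kg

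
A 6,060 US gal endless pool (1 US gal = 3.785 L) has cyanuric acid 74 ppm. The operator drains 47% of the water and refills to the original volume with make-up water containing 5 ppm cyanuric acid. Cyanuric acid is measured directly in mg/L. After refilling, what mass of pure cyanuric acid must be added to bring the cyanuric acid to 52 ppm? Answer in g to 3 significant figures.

Volume: 6,060 US gal × 3.785 L/gal = 22,937 L.
After draining 47% and refilling: 74 × 0.53 + 5 × 0.47 = 41.57 ppm.
Deficit to target: 52 − 41.57 = 10.43 mg/L.
Mass: 10.43 mg/L × 22,937 L = 239.2 g cyanuric acid.

239 g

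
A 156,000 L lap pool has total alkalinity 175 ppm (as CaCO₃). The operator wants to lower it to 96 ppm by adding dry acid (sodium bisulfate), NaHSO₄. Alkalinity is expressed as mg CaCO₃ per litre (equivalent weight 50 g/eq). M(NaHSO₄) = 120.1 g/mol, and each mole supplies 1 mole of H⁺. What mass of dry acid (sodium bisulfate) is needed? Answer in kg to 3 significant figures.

Alkalinity to neutralize: (175 − 96) = 79 mg/L as CaCO₃ × 156,000 L = 12,320 g as CaCO₃.
Equivalents of H⁺ required: 12,320 ÷ 50 g/eq = 246.5 eq = 246.5 mol NaHSO₄.
Mass of NaHSO₄: 246.5 × 120.1 = 29,600 g.

29.6 kg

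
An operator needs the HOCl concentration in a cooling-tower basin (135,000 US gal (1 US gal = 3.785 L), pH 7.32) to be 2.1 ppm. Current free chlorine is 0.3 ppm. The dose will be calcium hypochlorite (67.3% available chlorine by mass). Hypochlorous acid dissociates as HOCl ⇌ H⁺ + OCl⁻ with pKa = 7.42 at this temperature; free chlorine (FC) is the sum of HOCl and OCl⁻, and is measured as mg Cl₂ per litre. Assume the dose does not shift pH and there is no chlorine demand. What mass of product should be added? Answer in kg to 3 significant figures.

2.63 kg

Volume: 135,000 US gal × 3.785 L/gal = 510,975 L.
[OCl⁻]/[HOCl] = 10^(pH − pKa) = 10^(7.32 − 7.42) = 0.7943; fraction as HOCl = 1/(1 + 0.7943) = 0.5573.
Free chlorine required for 2.1 ppm HOCl: 2.1 / 0.5573 = 3.768 ppm.
FC to add: 3.768 − 0.3 = 3.468 mg/L as Cl₂.
Cl₂ equivalent: 3.468 mg/L × 510,975 L = 1772 g.
Product at 67.3% available Cl: 1772 / 0.673 = 2633 g.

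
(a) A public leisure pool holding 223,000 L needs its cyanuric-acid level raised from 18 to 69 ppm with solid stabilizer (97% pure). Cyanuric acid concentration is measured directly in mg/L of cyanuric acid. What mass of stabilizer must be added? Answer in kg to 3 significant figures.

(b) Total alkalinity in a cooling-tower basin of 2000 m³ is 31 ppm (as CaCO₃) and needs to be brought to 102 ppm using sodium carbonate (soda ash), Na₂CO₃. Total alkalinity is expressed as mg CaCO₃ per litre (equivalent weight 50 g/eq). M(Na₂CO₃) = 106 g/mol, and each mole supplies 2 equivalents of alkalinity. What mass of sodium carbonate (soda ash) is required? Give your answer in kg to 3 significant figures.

(a) 11.7 kg; (b) 151 kg

(a) CYA to add: (69 − 18) = 51 mg/L × 223,000 L = 11,370 g cyanuric acid.
(a) At 97% purity: 11,370 / 0.97 = 11,720 g product.

(b) Volume: 2000 m³ = 2,000,000 L.
(b) Alkalinity to add: (102 − 31) = 71 mg/L as CaCO₃ × 2,000,000 L = 142,000 g as CaCO₃.
(b) Equivalents: 142,000 g ÷ 50 g/eq = 2840 eq.
(b) Each mole of Na₂CO₃ supplies 2 eq, so 2840 / 2 = 1420 mol.
(b) Mass: 1420 mol × 106 g/mol = 150,500 g.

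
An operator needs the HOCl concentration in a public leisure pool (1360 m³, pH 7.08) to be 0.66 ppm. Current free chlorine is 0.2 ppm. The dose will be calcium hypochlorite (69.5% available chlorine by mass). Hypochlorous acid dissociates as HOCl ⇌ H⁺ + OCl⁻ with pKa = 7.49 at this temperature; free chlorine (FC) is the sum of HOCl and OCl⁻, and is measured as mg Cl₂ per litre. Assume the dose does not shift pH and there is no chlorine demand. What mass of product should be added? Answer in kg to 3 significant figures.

Volume: 1360 m³ = 1,360,000 L.
[OCl⁻]/[HOCl] = 10^(pH − pKa) = 10^(7.08 − 7.49) = 0.389; fraction as HOCl = 1/(1 + 0.389) = 0.7199.
Free chlorine required for 0.66 ppm HOCl: 0.66 / 0.7199 = 0.9168 ppm.
FC to add: 0.9168 − 0.2 = 0.7168 mg/L as Cl₂.
Cl₂ equivalent: 0.7168 mg/L × 1,360,000 L = 974.8 g.
Product at 69.5% available Cl: 974.8 / 0.695 = 1403 g.

1.40 kg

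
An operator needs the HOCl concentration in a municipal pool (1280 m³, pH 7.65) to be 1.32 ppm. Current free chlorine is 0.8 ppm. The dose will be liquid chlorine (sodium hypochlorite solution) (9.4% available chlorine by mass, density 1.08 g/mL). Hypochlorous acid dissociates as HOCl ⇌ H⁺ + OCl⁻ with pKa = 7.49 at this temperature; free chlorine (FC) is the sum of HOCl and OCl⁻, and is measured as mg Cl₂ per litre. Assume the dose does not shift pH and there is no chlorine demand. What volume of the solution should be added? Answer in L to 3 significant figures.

30.6 L

Volume: 1280 m³ = 1,280,000 L.
[OCl⁻]/[HOCl] = 10^(pH − pKa) = 10^(7.65 − 7.49) = 1.445; fraction as HOCl = 1/(1 + 1.445) = 0.4089.
Free chlorine required for 1.32 ppm HOCl: 1.32 / 0.4089 = 3.228 ppm.
FC to add: 3.228 − 0.8 = 2.428 mg/L as Cl₂.
Cl₂ equivalent: 2.428 mg/L × 1,280,000 L = 3108 g.
Product at 9.4% available Cl: 3108 / 0.094 = 33,060 g.
Volume: 33,060 g ÷ 1.08 g/mL = 30,610 mL.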